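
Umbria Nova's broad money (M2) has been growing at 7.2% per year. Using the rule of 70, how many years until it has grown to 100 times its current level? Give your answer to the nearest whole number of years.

Doubling time ≈ 70/7.2 = 9.72 years.
100× is log₂ 100 ≈ 6.64 doublings, so ≈ 6.64 × 9.72 = 65 years.

approximately 65 years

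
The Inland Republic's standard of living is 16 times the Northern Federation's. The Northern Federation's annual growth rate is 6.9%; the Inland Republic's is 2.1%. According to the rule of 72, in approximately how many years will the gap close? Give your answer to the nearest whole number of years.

What matters is the difference: 4.8 pp.
Rule of 72 on the gap: the ratio halves every 72/4.8 ≈ 15.00 years.
A 16 times gap closes after 4 halvings: 4 × 15.00 ≈ 60 years.

≈ 60 years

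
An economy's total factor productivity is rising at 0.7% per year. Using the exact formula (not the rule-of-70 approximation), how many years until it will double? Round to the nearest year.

99 years

t = ln(2) / ln(1 + 0.007) = 0.6931 / 0.006976 ≈ 99.35.
≈ 99 years.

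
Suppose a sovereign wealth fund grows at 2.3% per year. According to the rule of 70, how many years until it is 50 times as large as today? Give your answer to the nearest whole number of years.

roughly 172 years

Doubling time ≈ 70/2.3 = 30.43 years.
50× is log₂ 50 ≈ 5.64 doublings, so ≈ 5.64 × 30.43 = 172 years.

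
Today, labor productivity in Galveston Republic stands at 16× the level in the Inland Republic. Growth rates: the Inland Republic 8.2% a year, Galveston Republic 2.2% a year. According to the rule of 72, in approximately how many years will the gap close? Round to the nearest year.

The growth-rate gap is 8.2% − 2.2% = 6 percentage points.
So the ratio between them halves every 72/6 ≈ 12.00 years.
A 16× gap closes after 4 halvings: 4 × 12.00 ≈ 48 years.

48 years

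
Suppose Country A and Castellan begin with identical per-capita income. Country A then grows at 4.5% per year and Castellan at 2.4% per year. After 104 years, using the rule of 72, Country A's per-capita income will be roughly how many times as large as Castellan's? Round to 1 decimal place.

≈ 8.2 times

Rate gap = 4.5% − 2.4% = 2.1 points.
The ratio doubles every 72/2.1 ≈ 34.29 years.
104/34.29 ≈ 3.03 doublings → ratio ≈ 2^3.03 ≈ 8.2.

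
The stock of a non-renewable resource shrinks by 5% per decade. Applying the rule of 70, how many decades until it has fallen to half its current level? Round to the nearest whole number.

roughly 14 decades

Halving time ≈ 70 / 5 = 14.00 → 14 decades.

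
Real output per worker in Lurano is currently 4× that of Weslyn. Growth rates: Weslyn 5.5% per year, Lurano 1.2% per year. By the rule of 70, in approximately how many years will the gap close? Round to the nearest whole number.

around 33 years

Weslyn gains on Lurano at 5.5% − 1.2% = 4.3 points a year.
At that relative rate the gap halves every 70/4.3 ≈ 16.28 years.
A 4× gap closes after 2 halvings: 2 × 16.28 ≈ 33 years.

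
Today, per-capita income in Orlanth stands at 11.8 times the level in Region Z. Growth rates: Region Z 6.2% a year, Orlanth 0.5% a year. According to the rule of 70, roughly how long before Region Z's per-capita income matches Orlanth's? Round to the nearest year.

≈ 44 years

Region Z gains on Orlanth at 6.2% − 0.5% = 5.7 points a year.
At that relative rate the gap halves every 70/5.7 ≈ 12.28 years.
An 11.8 times gap takes log₂(11.8) ≈ 3.56 halvings to close: 3.56 × 12.28 ≈ 44 years.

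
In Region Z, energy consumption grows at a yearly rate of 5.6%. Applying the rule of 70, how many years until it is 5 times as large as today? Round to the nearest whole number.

roughly 29 years

At 5.6% it doubles every 70/5.6 ≈ 12.50 years.
5× is log₂ 5 ≈ 2.32 doublings, so ≈ 2.32 × 12.50 = 29 years.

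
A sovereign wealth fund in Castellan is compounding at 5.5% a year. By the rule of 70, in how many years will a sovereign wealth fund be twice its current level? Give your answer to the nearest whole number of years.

At 5.5%, doubling takes about 70/5.5 = 12.73 years.

13 years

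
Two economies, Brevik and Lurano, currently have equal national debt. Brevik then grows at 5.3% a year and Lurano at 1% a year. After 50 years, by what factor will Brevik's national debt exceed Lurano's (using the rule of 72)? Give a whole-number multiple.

around 8 times

Only the 4.3-point difference matters.
72/4.3 ≈ 16.74 years per doubling of the ratio; 50 years gives 2.99 doublings, so ≈ 8×.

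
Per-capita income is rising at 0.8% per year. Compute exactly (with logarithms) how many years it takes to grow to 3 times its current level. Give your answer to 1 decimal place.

137.9 years

t = ln(3) / ln(1 + 0.008) = 1.0986 / 0.007968 ≈ 137.88.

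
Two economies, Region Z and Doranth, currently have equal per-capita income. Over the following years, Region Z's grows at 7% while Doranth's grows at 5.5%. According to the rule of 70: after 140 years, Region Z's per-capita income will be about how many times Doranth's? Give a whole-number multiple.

Rate gap = 7% − 5.5% = 1.5 points.
The ratio doubles every 70/1.5 ≈ 46.67 years.
140/46.67 ≈ 3.00 doublings → ratio ≈ 2^3.00 ≈ 8.

roughly 8 times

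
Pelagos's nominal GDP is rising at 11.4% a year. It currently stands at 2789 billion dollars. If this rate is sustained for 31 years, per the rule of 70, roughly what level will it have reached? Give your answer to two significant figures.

It doubles every 70/11.4 ≈ 6.14 years, so 31 years is 5.05 doublings.
2^5.05 ≈ 33.13; 2789 × 33.13 ≈ 92000 billion dollars.

92000 billion dollars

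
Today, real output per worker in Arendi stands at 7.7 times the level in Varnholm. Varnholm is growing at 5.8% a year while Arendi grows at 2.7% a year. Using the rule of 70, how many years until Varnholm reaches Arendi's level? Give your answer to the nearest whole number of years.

roughly 66 years

The growth-rate gap is 5.8% − 2.7% = 3.1 percentage points.
So the ratio between them halves every 70/3.1 ≈ 22.58 years.
A 7.7 times gap takes log₂(7.7) ≈ 2.94 halvings to close: 2.94 × 22.58 ≈ 66 years.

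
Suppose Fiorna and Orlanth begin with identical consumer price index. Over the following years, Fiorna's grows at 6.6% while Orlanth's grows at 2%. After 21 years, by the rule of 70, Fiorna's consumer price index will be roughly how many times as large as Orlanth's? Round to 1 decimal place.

roughly 2.6 times

Rate gap = 6.6% − 2% = 4.6 points.
The ratio doubles every 70/4.6 ≈ 15.22 years.
21/15.22 ≈ 1.38 doublings → ratio ≈ 2^1.38 ≈ 2.6.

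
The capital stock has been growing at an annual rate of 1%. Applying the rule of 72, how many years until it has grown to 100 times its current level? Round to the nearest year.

approximately 478 years

At 1% it doubles every 72/1 ≈ 72.00 years.
100× is log₂ 100 ≈ 6.64 doublings, so ≈ 6.64 × 72.00 = 478 years.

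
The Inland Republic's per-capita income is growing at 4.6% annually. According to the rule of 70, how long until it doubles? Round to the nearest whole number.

Doubling time ≈ 70 / 4.6 = 15.22 years.

15 years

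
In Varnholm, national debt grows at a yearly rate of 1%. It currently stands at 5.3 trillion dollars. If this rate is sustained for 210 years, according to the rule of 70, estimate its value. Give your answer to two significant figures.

≈ 42 trillion dollars

Doubling time ≈ 70/1 = 70.00 years.
210 years is 210/70.00 ≈ 3.00 doublings, a factor of 2^3.00 ≈ 8.00.
5.3 × 8.00 ≈ 42 trillion dollars.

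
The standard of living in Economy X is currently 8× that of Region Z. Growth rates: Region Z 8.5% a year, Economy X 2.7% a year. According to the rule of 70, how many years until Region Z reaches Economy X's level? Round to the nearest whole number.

about 36 years

The growth-rate gap is 8.5% − 2.7% = 5.8 percentage points.
So the ratio between them halves every 70/5.8 ≈ 12.07 years.
An 8× gap closes after 3 halvings: 3 × 12.07 ≈ 36 years.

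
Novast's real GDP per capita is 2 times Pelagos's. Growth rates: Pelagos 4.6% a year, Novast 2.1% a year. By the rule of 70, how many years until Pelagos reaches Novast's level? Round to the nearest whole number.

The growth-rate gap is 4.6% − 2.1% = 2.5 percentage points.
So the ratio between them halves every 70/2.5 ≈ 28.00 years.
A 2 times gap closes after 1 halving: 1 × 28.00 ≈ 28 years.

roughly 28 years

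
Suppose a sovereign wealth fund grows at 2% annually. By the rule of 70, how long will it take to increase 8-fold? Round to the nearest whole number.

about 105 years

Doubling time ≈ 70/2 = 35.00 years.
8 = 2^3, so 3 doublings → 105 years.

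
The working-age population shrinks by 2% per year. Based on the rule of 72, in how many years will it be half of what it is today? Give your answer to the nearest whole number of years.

Falling at 2%, it halves about every 72/2 = 36.00 years.

36 years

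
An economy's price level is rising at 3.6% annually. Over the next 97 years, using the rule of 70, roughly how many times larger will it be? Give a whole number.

Doubling time ≈ 70/3.6 = 19.44 years.
97/19.44 ≈ 5 doublings, so about 2^5 = 32×.

32 times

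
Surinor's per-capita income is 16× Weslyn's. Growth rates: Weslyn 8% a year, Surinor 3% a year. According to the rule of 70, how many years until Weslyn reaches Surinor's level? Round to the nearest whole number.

approximately 56 years

The growth-rate gap is 8% − 3% = 5 percentage points.
So the ratio between them halves every 70/5 ≈ 14.00 years.
A 16× gap closes after 4 halvings: 4 × 14.00 ≈ 56 years.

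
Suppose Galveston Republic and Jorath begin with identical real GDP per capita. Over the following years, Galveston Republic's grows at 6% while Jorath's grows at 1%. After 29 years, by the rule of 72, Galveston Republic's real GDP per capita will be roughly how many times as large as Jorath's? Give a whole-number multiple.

Only the 5-point difference matters.
72/5 ≈ 14.40 years per doubling of the ratio; 29 years gives 2.01 doublings, so ≈ 4×.

≈ 4 times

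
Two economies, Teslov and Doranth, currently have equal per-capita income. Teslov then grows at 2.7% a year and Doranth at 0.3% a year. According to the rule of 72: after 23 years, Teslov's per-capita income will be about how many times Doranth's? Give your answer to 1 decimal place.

Teslov pulls ahead at 2.4 pp per year, so the ratio doubles every 72/2.4 ≈ 30.00 years.
In 23 years that's 0.77 doublings: 2^0.77 ≈ 1.7.

about 1.7 times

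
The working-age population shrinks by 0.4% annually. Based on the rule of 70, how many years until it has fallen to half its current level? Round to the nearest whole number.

≈ 175 years

Falling at 0.4%, it halves about every 70/0.4 = 175.00 years.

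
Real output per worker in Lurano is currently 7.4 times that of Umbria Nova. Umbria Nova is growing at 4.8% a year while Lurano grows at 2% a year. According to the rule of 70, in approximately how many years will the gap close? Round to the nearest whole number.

about 72 years

The growth-rate gap is 4.8% − 2% = 2.8 percentage points.
So the ratio between them halves every 70/2.8 ≈ 25.00 years.
A 7.4 times gap takes log₂(7.4) ≈ 2.89 halvings to close: 2.89 × 25.00 ≈ 72 years.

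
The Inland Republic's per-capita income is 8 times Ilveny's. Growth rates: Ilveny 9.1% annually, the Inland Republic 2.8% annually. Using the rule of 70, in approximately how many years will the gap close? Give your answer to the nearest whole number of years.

The growth-rate gap is 9.1% − 2.8% = 6.3 percentage points.
So the ratio between them halves every 70/6.3 ≈ 11.11 years.
An 8 times gap closes after 3 halvings: 3 × 11.11 ≈ 33 years.

≈ 33 years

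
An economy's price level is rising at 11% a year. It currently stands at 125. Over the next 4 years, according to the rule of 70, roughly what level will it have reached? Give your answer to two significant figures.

It doubles every 70/11 ≈ 6.36 years, so 4 years is 0.63 doublings.
2^0.63 ≈ 1.55; 125 × 1.55 ≈ 190.

190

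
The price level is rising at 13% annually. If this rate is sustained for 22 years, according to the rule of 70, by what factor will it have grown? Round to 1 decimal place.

Doubling time ≈ 70/13 = 5.38 years.
22 years / 5.38 ≈ 4.09 doublings → factor 2^4.09 ≈ 17.0.

around 17.0 times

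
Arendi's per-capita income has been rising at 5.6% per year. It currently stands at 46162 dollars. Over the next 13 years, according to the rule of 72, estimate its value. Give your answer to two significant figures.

≈ 93000 dollars

It doubles every 72/5.6 ≈ 12.86 years, so 13 years is 1.01 doublings.
2^1.01 ≈ 2.01; 46162 × 2.01 ≈ 93000 dollars.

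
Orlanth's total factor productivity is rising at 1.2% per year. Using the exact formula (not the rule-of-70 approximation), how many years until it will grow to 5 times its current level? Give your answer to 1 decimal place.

t = ln(5) / ln(1 + 0.012) = 1.6094 / 0.011929 ≈ 134.91.

134.9 years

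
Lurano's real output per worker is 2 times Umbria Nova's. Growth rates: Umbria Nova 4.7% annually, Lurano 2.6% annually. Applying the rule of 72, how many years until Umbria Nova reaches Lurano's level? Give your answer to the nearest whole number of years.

roughly 34 years

The growth-rate gap is 4.7% − 2.6% = 2.1 percentage points.
So the ratio between them halves every 72/2.1 ≈ 34.29 years.
A 2 times gap closes after 1 halving: 1 × 34.29 ≈ 34 years.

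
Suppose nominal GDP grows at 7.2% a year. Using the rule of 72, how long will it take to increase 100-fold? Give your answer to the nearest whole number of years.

One doubling takes 72/7.2 = 10.00 years.
100× is log₂ 100 ≈ 6.64 doublings, so ≈ 6.64 × 10.00 = 66 years.

about 66 years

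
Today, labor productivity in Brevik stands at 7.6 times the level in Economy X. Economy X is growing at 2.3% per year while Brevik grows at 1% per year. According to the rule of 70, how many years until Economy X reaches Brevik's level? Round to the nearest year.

approximately 158 years

The growth-rate gap is 2.3% − 1% = 1.3 percentage points.
So the ratio between them halves every 70/1.3 ≈ 53.85 years.
A 7.6 times gap takes log₂(7.6) ≈ 2.93 halvings to close: 2.93 × 53.85 ≈ 158 years.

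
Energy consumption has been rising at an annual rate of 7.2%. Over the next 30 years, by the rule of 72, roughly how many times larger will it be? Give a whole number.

72/7.2 ≈ 10.00 years per doubling.
30 years fits 3 doublings: 2^3 = 8.

approximately 8 times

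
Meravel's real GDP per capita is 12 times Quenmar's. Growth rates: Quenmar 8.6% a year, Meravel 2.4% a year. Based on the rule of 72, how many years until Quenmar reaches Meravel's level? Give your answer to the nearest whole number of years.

about 42 years

Quenmar gains on Meravel at 8.6% − 2.4% = 6.2 points a year.
At that relative rate the gap halves every 72/6.2 ≈ 11.61 years.
A 12 times gap takes log₂(12) ≈ 3.58 halvings to close: 3.58 × 11.61 ≈ 42 years.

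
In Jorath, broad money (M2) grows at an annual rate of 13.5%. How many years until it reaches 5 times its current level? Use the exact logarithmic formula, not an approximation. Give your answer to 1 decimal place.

12.7 years

t = ln(5) / ln(1 + 0.135) = 1.6094 / 0.126633 ≈ 12.71.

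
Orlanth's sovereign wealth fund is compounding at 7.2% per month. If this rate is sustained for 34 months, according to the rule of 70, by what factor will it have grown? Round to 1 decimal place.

Doubles every ≈ 9.72 months (70/7.2).
34 months is 3.50 doublings; 2^3.50 ≈ 11.3×.

≈ 11.3 times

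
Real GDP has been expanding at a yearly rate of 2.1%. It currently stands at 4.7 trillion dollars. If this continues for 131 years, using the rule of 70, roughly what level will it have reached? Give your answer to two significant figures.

roughly 72 trillion dollars

It doubles every 70/2.1 ≈ 33.33 years, so 131 years is 3.93 doublings.
2^3.93 ≈ 15.24; 4.7 × 15.24 ≈ 72 trillion dollars.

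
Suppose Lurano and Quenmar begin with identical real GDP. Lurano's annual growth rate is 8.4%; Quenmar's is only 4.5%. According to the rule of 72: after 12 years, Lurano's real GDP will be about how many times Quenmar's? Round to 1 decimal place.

Lurano pulls ahead at 3.9 pp per year, so the ratio doubles every 72/3.9 ≈ 18.46 years.
In 12 years that's 0.65 doublings: 2^0.65 ≈ 1.6.

around 1.6 times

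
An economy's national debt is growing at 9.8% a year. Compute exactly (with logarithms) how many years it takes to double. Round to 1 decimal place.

7.4 years

t = ln(2) / ln(1 + 0.098) = 0.6931 / 0.093490 ≈ 7.41.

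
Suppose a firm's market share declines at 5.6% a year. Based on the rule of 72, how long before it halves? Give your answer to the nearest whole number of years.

Halving time ≈ 72 / 5.6 = 12.86 → 13 years.

approximately 13 years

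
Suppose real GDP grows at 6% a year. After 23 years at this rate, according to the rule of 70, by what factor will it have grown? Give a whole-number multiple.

around 4 times

70/6 ≈ 11.67 years per doubling.
23 years fits 2 doublings: 2^2 = 4.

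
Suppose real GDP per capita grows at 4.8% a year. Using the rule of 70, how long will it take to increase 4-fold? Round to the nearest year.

One doubling takes 70/4.8 = 14.58 years.
4 = 2^2, so 2 doublings → 29 years.

≈ 29 years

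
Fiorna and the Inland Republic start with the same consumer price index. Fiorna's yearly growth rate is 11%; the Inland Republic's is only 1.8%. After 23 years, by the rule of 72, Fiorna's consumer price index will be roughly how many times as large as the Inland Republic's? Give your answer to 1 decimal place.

Fiorna pulls ahead at 9.2 pp per year, so the ratio doubles every 72/9.2 ≈ 7.83 years.
In 23 years that's 2.94 doublings: 2^2.94 ≈ 7.7.

approximately 7.7 times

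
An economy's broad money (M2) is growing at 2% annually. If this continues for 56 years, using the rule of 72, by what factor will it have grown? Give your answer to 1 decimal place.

approximately 2.9 times

Doubling time ≈ 72/2 = 36.00 years.
56 years / 36.00 ≈ 1.56 doublings → factor 2^1.56 ≈ 2.9.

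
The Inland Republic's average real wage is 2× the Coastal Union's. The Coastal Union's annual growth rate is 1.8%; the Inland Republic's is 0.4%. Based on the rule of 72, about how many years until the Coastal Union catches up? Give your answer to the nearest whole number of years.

51 years

the Coastal Union gains on the Inland Republic at 1.8% − 0.4% = 1.4 points a year.
At that relative rate the gap halves every 72/1.4 ≈ 51.43 years.
A 2× gap closes after 1 halving: 1 × 51.43 ≈ 51 years.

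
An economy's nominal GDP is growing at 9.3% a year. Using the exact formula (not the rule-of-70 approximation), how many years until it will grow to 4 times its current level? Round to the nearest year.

16 years

t = ln(4) / ln(1 + 0.093) = 1.3863 / 0.088926 ≈ 15.59.
≈ 16 years.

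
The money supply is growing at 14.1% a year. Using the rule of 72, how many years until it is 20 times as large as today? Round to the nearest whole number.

At 14.1% it doubles every 72/14.1 ≈ 5.11 years.
Reaching 20× takes log₂(20) ≈ 4.32 doublings.
4.32 × 5.11 ≈ 22 years.

≈ 22 years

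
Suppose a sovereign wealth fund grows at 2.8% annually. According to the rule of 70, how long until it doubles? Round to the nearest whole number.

Doubling time ≈ 70 / 2.8 = 25.00 years.

roughly 25 years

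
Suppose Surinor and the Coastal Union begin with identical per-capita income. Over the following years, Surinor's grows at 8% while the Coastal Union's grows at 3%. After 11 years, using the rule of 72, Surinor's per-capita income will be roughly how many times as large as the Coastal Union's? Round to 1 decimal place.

Only the 5-point difference matters.
72/5 ≈ 14.40 years per doubling of the ratio; 11 years gives 0.76 doublings, so ≈ 1.7×.

approximately 1.7 times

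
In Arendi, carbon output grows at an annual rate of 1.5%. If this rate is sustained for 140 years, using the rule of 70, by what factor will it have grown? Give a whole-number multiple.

At 1.5% one doubling takes ≈ 46.67 years; 140 years is 3 of them, so ×8.

roughly 8 times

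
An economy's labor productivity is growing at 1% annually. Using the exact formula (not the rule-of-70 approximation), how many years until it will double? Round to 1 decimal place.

69.7 years

t = ln(2) / ln(1 + 0.01) = 0.6931 / 0.009950 ≈ 69.66.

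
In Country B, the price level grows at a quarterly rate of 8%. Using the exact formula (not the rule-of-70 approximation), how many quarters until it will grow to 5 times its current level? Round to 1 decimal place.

20.9 quarters

t = ln(5) / ln(1 + 0.08) = 1.6094 / 0.076961 ≈ 20.91.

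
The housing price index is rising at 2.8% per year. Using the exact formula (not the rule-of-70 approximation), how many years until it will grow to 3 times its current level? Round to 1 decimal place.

t = ln(3) / ln(1 + 0.028) = 1.0986 / 0.027615 ≈ 39.78.

39.8 years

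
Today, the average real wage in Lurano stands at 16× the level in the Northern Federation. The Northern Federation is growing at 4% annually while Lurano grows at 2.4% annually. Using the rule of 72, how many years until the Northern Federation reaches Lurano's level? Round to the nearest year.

≈ 180 years

the Northern Federation gains on Lurano at 4% − 2.4% = 1.6 points a year.
At that relative rate the gap halves every 72/1.6 ≈ 45.00 years.
A 16× gap closes after 4 halvings: 4 × 45.00 ≈ 180 years.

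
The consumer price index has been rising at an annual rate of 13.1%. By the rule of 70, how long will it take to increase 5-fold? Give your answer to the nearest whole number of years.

12 years

At 13.1% it doubles every 70/13.1 ≈ 5.34 years.
5× is log₂ 5 ≈ 2.32 doublings, so ≈ 2.32 × 5.34 = 12 years.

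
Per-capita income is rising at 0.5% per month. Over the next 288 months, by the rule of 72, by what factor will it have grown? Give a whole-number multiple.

At 0.5% one doubling takes ≈ 144.00 months; 288 months is 2 of them, so ×4.

about 4 times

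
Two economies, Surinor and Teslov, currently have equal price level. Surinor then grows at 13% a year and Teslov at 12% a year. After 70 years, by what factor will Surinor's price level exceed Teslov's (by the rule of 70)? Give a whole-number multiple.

2 times

Only the 1-point difference matters.
70/1 ≈ 70.00 years per doubling of the ratio; 70 years gives 1.00 doublings, so ≈ 2×.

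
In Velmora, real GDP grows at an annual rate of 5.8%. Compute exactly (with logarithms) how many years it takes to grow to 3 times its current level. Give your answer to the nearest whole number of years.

19 years

t = ln(3) / ln(1 + 0.058) = 1.0986 / 0.056380 ≈ 19.49.
≈ 19 years.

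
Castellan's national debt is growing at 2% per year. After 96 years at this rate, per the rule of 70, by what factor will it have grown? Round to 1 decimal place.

around 6.7 times

Doubles every ≈ 35.00 years (70/2).
96 years is 2.74 doublings; 2^2.74 ≈ 6.7×.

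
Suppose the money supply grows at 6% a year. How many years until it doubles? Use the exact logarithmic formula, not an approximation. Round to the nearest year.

t = ln(2) / ln(1 + 0.06) = 0.6931 / 0.058269 ≈ 11.89.
≈ 12 years.

12 years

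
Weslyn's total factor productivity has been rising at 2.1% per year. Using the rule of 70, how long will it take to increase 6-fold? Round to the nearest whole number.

At 2.1% it doubles every 70/2.1 ≈ 33.33 years.
6× is log₂ 6 ≈ 2.58 doublings, so ≈ 2.58 × 33.33 = 86 years.

approximately 86 years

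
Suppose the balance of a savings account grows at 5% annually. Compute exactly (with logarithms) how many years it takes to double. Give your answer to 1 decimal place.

t = ln(2) / ln(1 + 0.05) = 0.6931 / 0.048790 ≈ 14.21.

14.2 years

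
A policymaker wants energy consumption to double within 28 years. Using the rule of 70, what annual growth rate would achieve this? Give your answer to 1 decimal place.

70 / 28 ≈ 2.50, so about 2.5% annually.

around 2.5% annually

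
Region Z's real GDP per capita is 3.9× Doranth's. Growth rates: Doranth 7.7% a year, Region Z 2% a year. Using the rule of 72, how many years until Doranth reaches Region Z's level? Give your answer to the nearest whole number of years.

What matters is the difference: 5.7 pp.
Rule of 72 on the gap: the ratio halves every 72/5.7 ≈ 12.63 years.
A 3.9× gap takes log₂(3.9) ≈ 1.96 halvings to close: 1.96 × 12.63 ≈ 25 years.

roughly 25 years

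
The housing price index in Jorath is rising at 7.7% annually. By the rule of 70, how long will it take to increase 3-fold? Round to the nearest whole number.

Doubling time ≈ 70/7.7 = 9.09 years.
3× is log₂ 3 ≈ 1.58 doublings, so ≈ 1.58 × 9.09 = 14 years.

roughly 14 years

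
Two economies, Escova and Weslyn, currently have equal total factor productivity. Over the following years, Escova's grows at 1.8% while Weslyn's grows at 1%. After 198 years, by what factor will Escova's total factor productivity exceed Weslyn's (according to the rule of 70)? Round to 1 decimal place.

about 4.8 times

Only the 0.8-point difference matters.
70/0.8 ≈ 87.50 years per doubling of the ratio; 198 years gives 2.26 doublings, so ≈ 4.8×.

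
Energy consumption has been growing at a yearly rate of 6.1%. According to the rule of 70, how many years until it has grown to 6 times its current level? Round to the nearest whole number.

At 6.1% it doubles every 70/6.1 ≈ 11.48 years.
6× is log₂ 6 ≈ 2.58 doublings, so ≈ 2.58 × 11.48 = 30 years.

around 30 years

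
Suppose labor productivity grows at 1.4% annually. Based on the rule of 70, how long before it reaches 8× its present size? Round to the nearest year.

around 150 years

At 1.4% it doubles every 70/1.4 ≈ 50.00 years.
8× is 3 doublings, so 3 × 50.00 ≈ 150 years.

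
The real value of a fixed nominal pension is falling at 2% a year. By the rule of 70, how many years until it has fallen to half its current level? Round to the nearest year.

Falling at 2%, it halves about every 70/2 = 35.00 years.

roughly 35 years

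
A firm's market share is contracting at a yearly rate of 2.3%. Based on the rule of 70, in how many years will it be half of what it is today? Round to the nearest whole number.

roughly 30 years

Halving time ≈ 70 / 2.3 = 30.43 → 30 years.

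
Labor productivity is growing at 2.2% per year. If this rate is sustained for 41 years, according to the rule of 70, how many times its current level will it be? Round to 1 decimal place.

about 2.4 times

Doubling time ≈ 70/2.2 = 31.82 years.
41 years / 31.82 ≈ 1.29 doublings → factor 2^1.29 ≈ 2.4.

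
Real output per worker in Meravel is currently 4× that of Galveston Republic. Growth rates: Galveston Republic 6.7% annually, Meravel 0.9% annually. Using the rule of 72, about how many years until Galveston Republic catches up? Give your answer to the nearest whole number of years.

The growth-rate gap is 6.7% − 0.9% = 5.8 percentage points.
So the ratio between them halves every 72/5.8 ≈ 12.41 years.
A 4× gap closes after 2 halvings: 2 × 12.41 ≈ 25 years.

25 years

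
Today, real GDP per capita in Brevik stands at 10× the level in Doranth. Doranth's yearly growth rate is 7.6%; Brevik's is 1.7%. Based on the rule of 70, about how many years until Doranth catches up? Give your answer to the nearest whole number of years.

Doranth gains on Brevik at 7.6% − 1.7% = 5.9 points a year.
At that relative rate the gap halves every 70/5.9 ≈ 11.86 years.
A 10× gap takes log₂(10) ≈ 3.32 halvings to close: 3.32 × 11.86 ≈ 39 years.

≈ 39 years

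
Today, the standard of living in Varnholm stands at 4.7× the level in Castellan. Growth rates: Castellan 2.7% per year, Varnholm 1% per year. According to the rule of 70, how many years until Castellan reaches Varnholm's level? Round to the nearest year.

92 years

Castellan gains on Varnholm at 2.7% − 1% = 1.7 points a year.
At that relative rate the gap halves every 70/1.7 ≈ 41.18 years.
A 4.7× gap takes log₂(4.7) ≈ 2.23 halvings to close: 2.23 × 41.18 ≈ 92 years.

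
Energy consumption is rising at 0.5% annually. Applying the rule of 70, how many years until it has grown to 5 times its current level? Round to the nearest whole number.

around 325 years

One doubling takes 70/0.5 = 140.00 years.
5× is log₂ 5 ≈ 2.32 doublings, so ≈ 2.32 × 140.00 = 325 years.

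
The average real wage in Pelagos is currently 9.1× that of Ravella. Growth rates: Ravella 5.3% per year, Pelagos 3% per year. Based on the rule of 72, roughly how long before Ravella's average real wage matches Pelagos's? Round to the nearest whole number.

Ravella gains on Pelagos at 5.3% − 3% = 2.3 points a year.
At that relative rate the gap halves every 72/2.3 ≈ 31.30 years.
A 9.1× gap takes log₂(9.1) ≈ 3.19 halvings to close: 3.19 × 31.30 ≈ 100 years.

≈ 100 years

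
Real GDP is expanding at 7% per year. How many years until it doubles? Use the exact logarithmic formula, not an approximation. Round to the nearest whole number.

t = ln(2) / ln(1 + 0.07) = 0.6931 / 0.067659 ≈ 10.24.
≈ 10 years.

10 years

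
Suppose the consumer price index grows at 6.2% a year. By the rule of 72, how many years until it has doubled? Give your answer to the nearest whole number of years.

Doubling time ≈ 72 / 6.2 = 11.61 years.

12 years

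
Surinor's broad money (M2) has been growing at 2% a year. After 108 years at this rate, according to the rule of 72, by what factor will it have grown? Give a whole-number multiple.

approximately 8 times

Doubling time ≈ 72/2 = 36.00 years.
108/36.00 ≈ 3 doublings, so about 2^3 = 8×.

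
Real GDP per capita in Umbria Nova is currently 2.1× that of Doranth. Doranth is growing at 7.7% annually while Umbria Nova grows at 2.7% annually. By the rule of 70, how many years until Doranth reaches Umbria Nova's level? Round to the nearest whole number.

15 years

What matters is the difference: 5 pp.
Rule of 70 on the gap: the ratio halves every 70/5 ≈ 14.00 years.
A 2.1× gap takes log₂(2.1) ≈ 1.07 halvings to close: 1.07 × 14.00 ≈ 15 years.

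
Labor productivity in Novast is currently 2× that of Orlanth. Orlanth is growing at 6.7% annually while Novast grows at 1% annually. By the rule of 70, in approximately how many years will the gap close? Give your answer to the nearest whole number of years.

about 12 years

What matters is the difference: 5.7 pp.
Rule of 70 on the gap: the ratio halves every 70/5.7 ≈ 12.28 years.
A 2× gap closes after 1 halving: 1 × 12.28 ≈ 12 years.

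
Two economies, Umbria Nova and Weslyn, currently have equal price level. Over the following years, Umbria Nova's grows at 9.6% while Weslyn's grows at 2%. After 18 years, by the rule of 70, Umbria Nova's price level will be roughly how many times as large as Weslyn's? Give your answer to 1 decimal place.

Rate gap = 9.6% − 2% = 7.6 points.
The ratio doubles every 70/7.6 ≈ 9.21 years.
18/9.21 ≈ 1.95 doublings → ratio ≈ 2^1.95 ≈ 3.9.

around 3.9 times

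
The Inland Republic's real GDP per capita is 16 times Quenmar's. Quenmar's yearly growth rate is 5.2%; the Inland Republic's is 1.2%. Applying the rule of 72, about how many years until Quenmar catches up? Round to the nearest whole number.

72 years

The growth-rate gap is 5.2% − 1.2% = 4 percentage points.
So the ratio between them halves every 72/4 ≈ 18.00 years.
A 16 times gap closes after 4 halvings: 4 × 18.00 ≈ 72 years.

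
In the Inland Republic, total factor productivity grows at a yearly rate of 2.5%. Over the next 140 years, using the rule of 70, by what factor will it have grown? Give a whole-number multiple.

32 times

Doubling time ≈ 70/2.5 = 28.00 years.
140/28.00 ≈ 5 doublings, so about 2^5 = 32×.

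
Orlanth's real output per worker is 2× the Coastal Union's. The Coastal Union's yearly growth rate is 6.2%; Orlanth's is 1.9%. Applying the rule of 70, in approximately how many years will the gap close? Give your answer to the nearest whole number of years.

about 16 years

What matters is the difference: 4.3 pp.
Rule of 70 on the gap: the ratio halves every 70/4.3 ≈ 16.28 years.
A 2× gap closes after 1 halving: 1 × 16.28 ≈ 16 years.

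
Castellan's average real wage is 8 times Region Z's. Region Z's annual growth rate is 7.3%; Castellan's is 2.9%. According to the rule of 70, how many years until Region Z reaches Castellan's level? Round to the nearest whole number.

approximately 48 years

The growth-rate gap is 7.3% − 2.9% = 4.4 percentage points.
So the ratio between them halves every 70/4.4 ≈ 15.91 years.
An 8 times gap closes after 3 halvings: 3 × 15.91 ≈ 48 years.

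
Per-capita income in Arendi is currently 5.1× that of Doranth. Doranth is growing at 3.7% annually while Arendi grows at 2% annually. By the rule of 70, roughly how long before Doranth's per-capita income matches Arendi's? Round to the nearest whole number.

approximately 97 years

Doranth gains on Arendi at 3.7% − 2% = 1.7 points a year.
At that relative rate the gap halves every 70/1.7 ≈ 41.18 years.
A 5.1× gap takes log₂(5.1) ≈ 2.35 halvings to close: 2.35 × 41.18 ≈ 97 years.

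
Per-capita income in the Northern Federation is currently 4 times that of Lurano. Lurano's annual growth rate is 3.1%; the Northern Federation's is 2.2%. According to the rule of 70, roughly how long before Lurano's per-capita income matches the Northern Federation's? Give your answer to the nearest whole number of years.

Lurano gains on the Northern Federation at 3.1% − 2.2% = 0.9 points a year.
At that relative rate the gap halves every 70/0.9 ≈ 77.78 years.
A 4 times gap closes after 2 halvings: 2 × 77.78 ≈ 156 years.

≈ 156 years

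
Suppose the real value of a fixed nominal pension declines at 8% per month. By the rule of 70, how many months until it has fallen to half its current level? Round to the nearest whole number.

Falling at 8%, it halves about every 70/8 = 8.75 months.

≈ 9 months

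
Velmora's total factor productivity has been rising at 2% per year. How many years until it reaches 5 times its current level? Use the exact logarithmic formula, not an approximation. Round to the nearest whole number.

81 years

t = ln(5) / ln(1 + 0.02) = 1.6094 / 0.019803 ≈ 81.27.
≈ 81 years.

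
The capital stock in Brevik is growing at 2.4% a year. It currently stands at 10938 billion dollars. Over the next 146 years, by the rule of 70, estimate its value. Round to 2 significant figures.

around 350000 billion dollars

It doubles every 70/2.4 ≈ 29.17 years, so 146 years is 5.01 doublings.
2^5.01 ≈ 32.22; 10938 × 32.22 ≈ 350000 billion dollars.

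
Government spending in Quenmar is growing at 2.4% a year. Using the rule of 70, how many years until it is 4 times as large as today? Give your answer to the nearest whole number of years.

Doubling time ≈ 70/2.4 = 29.17 years.
Getting to 4× needs 2 doublings: 2 × 29.17 ≈ 58 years.

approximately 58 years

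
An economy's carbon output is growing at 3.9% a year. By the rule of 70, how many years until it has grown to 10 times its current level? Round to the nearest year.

At 3.9% it doubles every 70/3.9 ≈ 17.95 years.
10× is log₂ 10 ≈ 3.32 doublings, so ≈ 3.32 × 17.95 = 60 years.

roughly 60 years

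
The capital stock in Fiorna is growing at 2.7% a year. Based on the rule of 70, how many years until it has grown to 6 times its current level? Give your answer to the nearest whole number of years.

approximately 67 years

One doubling takes 70/2.7 = 25.93 years.
6× is log₂ 6 ≈ 2.58 doublings, so ≈ 2.58 × 25.93 = 67 years.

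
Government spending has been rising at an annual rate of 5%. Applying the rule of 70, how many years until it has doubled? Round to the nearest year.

At 5%, doubling takes about 70/5 = 14.00 years.

roughly 14 years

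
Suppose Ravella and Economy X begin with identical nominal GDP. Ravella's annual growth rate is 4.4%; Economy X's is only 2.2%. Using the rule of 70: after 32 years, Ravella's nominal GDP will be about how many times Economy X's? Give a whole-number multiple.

around 2 times

Rate gap = 4.4% − 2.2% = 2.2 points.
The ratio doubles every 70/2.2 ≈ 31.82 years.
32/31.82 ≈ 1.01 doublings → ratio ≈ 2^1.01 ≈ 2.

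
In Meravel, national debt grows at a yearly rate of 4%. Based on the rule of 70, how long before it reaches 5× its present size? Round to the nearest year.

At 4% it doubles every 70/4 ≈ 17.50 years.
Reaching 5× takes log₂(5) ≈ 2.32 doublings.
2.32 × 17.50 ≈ 41 years.

41 years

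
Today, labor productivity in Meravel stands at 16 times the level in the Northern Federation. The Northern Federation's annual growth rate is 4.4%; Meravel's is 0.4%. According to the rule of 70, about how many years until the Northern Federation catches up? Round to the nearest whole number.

70 years

The growth-rate gap is 4.4% − 0.4% = 4 percentage points.
So the ratio between them halves every 70/4 ≈ 17.50 years.
A 16 times gap closes after 4 halvings: 4 × 17.50 ≈ 70 years.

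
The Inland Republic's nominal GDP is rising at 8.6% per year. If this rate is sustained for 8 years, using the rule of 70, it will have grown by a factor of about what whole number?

≈ 2 times

Doubling time ≈ 70/8.6 = 8.14 years.
8/8.14 ≈ 1 doubling, so about 2^1 = 2×.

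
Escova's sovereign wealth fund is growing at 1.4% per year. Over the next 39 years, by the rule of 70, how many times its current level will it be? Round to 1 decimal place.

Doubles every ≈ 50.00 years (70/1.4).
39 years is 0.78 doublings; 2^0.78 ≈ 1.7×.

about 1.7 times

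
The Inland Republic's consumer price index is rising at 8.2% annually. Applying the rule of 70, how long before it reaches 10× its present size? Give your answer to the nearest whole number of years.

around 28 years

One doubling takes 70/8.2 = 8.54 years.
10× is log₂ 10 ≈ 3.32 doublings, so ≈ 3.32 × 8.54 = 28 years.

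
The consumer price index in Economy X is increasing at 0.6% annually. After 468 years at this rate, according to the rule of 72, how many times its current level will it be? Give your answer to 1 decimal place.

approximately 14.9 times

Doubles every ≈ 120.00 years (72/0.6).
468 years is 3.90 doublings; 2^3.90 ≈ 14.9×.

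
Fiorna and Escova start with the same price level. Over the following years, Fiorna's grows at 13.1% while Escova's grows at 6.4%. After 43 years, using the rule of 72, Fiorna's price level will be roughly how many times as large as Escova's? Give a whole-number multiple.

Fiorna pulls ahead at 6.7 pp per year, so the ratio doubles every 72/6.7 ≈ 10.75 years.
In 43 years that's 4.00 doublings: 2^4.00 ≈ 16.

16 times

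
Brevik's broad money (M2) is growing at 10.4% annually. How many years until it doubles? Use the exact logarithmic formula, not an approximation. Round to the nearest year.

7 years

t = ln(2) / ln(1 + 0.104) = 0.6931 / 0.098940 ≈ 7.01.
≈ 7 years.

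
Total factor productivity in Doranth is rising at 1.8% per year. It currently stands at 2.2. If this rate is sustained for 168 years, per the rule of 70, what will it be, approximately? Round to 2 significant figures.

around 44

Doubling time ≈ 70/1.8 = 38.89 years.
168 years is 168/38.89 ≈ 4.32 doublings, a factor of 2^4.32 ≈ 19.97.
2.2 × 19.97 ≈ 44.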